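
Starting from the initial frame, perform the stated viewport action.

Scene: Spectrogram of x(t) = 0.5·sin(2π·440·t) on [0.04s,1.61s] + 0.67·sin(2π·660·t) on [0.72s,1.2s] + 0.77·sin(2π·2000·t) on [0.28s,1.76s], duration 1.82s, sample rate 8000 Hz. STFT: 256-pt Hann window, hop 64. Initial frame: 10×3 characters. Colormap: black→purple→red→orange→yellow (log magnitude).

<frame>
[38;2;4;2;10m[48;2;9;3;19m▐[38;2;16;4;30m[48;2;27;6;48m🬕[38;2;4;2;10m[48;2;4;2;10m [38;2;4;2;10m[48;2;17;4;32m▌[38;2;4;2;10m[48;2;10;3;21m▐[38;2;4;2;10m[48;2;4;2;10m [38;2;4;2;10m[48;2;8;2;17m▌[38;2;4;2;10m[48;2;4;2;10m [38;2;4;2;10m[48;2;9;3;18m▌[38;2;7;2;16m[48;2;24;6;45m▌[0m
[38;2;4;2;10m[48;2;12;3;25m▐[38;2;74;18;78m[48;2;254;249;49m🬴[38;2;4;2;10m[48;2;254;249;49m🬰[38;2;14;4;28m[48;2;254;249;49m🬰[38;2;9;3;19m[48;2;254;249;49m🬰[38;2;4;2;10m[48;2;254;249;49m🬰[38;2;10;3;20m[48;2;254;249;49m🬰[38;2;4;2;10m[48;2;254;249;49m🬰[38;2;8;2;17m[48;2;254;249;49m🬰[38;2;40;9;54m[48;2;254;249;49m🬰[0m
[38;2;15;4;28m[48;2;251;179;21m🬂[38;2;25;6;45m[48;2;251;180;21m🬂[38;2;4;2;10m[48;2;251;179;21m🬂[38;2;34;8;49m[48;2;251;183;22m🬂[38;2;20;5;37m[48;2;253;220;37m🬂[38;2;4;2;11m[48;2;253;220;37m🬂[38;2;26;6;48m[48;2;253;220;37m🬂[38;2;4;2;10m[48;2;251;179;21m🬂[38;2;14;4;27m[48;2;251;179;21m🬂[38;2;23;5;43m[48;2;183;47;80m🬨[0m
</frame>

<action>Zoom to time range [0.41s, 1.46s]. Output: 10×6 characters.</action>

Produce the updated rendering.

<frame>
[38;2;4;2;10m[48;2;4;2;10m [38;2;4;2;10m[48;2;4;2;10m [38;2;4;2;10m[48;2;16;4;30m▌[38;2;4;2;10m[48;2;8;2;16m▐[38;2;4;2;10m[48;2;4;2;10m [38;2;4;2;10m[48;2;4;2;10m [38;2;4;2;10m[48;2;4;2;10m [38;2;4;2;10m[48;2;8;2;16m▌[38;2;4;2;10m[48;2;4;2;10m [38;2;4;2;10m[48;2;4;2;10m [0m
[38;2;4;2;10m[48;2;4;2;10m [38;2;4;2;10m[48;2;4;2;10m [38;2;4;2;10m[48;2;16;4;32m▌[38;2;4;2;10m[48;2;8;2;17m▐[38;2;4;2;10m[48;2;4;2;10m [38;2;4;2;10m[48;2;4;2;10m [38;2;4;2;10m[48;2;4;2;10m [38;2;4;2;10m[48;2;8;2;17m▌[38;2;4;2;10m[48;2;4;2;10m [38;2;4;2;10m[48;2;4;2;10m [0m
[38;2;4;2;10m[48;2;254;249;49m🬎[38;2;4;2;10m[48;2;254;249;49m🬎[38;2;11;3;22m[48;2;254;249;49m🬎[38;2;6;2;14m[48;2;254;249;49m🬎[38;2;4;2;10m[48;2;254;249;49m🬎[38;2;4;2;10m[48;2;254;249;49m🬎[38;2;4;2;10m[48;2;254;249;49m🬎[38;2;6;2;15m[48;2;254;249;49m🬎[38;2;4;2;10m[48;2;254;249;49m🬎[38;2;4;2;10m[48;2;254;249;49m🬎[0m
[38;2;251;182;22m[48;2;4;2;10m🬂[38;2;251;182;22m[48;2;4;2;10m🬂[38;2;251;183;22m[48;2;16;4;30m🬂[38;2;251;182;22m[48;2;8;2;17m🬂[38;2;251;182;22m[48;2;4;2;10m🬂[38;2;251;182;22m[48;2;4;2;10m🬂[38;2;251;182;22m[48;2;4;2;10m🬂[38;2;251;182;22m[48;2;11;3;22m🬂[38;2;251;182;22m[48;2;4;2;10m🬂[38;2;251;182;22m[48;2;4;2;10m🬂[0m
[38;2;4;2;10m[48;2;4;2;10m [38;2;4;2;10m[48;2;4;2;10m [38;2;21;5;37m[48;2;250;170;17m🬝[38;2;12;3;24m[48;2;251;185;23m🬎[38;2;4;2;10m[48;2;251;184;23m🬎[38;2;4;2;10m[48;2;251;184;23m🬎[38;2;4;2;10m[48;2;251;184;23m🬎[38;2;21;5;38m[48;2;251;184;23m🬎[38;2;4;2;10m[48;2;4;2;10m [38;2;4;2;10m[48;2;4;2;10m [0m
[38;2;251;179;21m[48;2;4;2;10m🬎[38;2;251;179;21m[48;2;4;2;10m🬎[38;2;251;188;24m[48;2;19;5;35m🬎[38;2;253;220;37m[48;2;9;3;18m🬎[38;2;253;220;37m[48;2;4;2;10m🬎[38;2;253;220;37m[48;2;4;2;10m🬎[38;2;253;220;37m[48;2;4;2;10m🬎[38;2;253;220;37m[48;2;25;6;45m🬎[38;2;251;179;21m[48;2;4;2;10m🬎[38;2;251;179;21m[48;2;4;2;10m🬎[0m
</frame>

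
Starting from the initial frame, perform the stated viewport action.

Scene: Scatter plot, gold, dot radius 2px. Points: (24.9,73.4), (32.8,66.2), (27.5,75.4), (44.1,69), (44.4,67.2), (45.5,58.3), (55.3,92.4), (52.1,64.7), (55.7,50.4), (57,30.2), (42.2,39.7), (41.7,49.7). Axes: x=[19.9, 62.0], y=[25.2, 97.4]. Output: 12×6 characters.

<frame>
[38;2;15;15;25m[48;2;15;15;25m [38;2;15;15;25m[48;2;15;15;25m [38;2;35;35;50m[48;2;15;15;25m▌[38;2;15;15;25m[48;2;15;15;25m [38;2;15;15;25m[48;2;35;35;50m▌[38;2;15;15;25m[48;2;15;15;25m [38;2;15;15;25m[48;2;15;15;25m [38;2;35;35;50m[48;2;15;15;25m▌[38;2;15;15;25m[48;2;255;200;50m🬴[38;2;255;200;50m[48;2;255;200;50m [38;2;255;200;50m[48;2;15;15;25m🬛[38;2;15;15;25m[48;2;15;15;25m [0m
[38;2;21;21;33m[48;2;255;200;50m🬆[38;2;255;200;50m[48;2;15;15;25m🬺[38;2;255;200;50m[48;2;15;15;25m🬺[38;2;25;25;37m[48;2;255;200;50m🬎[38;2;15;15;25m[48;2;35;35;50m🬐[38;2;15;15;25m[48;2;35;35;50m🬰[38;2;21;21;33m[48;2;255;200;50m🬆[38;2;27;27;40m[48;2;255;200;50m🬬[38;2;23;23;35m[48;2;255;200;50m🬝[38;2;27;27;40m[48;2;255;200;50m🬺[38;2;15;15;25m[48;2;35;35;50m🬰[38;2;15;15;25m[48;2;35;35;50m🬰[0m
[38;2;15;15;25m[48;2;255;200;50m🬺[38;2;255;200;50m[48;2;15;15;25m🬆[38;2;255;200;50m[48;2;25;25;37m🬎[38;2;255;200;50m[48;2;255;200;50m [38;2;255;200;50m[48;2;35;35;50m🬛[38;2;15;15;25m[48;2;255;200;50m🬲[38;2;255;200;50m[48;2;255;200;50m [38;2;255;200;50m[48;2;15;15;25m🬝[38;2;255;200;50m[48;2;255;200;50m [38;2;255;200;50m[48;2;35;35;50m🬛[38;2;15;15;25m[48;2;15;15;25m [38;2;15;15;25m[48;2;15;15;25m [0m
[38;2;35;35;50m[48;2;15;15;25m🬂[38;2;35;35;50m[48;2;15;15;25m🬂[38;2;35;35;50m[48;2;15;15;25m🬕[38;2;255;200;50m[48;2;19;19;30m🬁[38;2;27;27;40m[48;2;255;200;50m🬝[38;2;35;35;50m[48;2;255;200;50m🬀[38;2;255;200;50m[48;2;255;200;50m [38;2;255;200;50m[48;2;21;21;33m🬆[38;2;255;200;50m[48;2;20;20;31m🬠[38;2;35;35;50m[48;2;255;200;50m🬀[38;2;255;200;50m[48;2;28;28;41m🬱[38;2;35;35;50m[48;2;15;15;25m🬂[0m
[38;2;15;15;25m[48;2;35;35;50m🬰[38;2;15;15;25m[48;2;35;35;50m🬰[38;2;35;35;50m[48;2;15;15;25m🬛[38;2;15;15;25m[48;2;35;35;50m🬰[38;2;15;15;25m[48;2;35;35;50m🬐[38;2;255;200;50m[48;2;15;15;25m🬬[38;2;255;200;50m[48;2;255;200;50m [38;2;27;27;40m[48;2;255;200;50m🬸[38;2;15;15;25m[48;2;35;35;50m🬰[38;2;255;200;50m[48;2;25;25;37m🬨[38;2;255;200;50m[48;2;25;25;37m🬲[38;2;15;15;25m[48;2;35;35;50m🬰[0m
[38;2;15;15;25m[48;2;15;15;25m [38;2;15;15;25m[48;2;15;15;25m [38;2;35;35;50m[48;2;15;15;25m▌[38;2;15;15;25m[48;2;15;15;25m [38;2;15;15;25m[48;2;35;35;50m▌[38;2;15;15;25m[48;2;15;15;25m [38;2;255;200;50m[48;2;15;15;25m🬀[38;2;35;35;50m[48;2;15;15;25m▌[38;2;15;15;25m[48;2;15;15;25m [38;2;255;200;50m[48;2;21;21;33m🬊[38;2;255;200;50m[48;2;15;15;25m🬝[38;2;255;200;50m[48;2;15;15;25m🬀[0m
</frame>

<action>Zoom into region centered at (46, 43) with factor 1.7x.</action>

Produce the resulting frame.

<frame>
[38;2;255;200;50m[48;2;15;15;25m🬝[38;2;255;200;50m[48;2;15;15;25m🬀[38;2;35;35;50m[48;2;15;15;25m▌[38;2;15;15;25m[48;2;15;15;25m [38;2;23;23;35m[48;2;255;200;50m🬝[38;2;15;15;25m[48;2;255;200;50m🬀[38;2;15;15;25m[48;2;255;200;50m🬊[38;2;255;200;50m[48;2;27;27;40m🬁[38;2;255;200;50m[48;2;15;15;25m🬬[38;2;255;200;50m[48;2;28;28;41m🬆[38;2;15;15;25m[48;2;15;15;25m [38;2;15;15;25m[48;2;15;15;25m [0m
[38;2;15;15;25m[48;2;35;35;50m🬰[38;2;15;15;25m[48;2;35;35;50m🬰[38;2;31;31;45m[48;2;255;200;50m🬝[38;2;15;15;25m[48;2;255;200;50m🬀[38;2;28;28;41m[48;2;255;200;50m🬊[38;2;255;200;50m[48;2;21;21;33m🬊[38;2;255;200;50m[48;2;23;23;35m🬀[38;2;35;35;50m[48;2;15;15;25m🬛[38;2;15;15;25m[48;2;35;35;50m🬰[38;2;28;28;41m[48;2;255;200;50m🬆[38;2;255;200;50m[48;2;15;15;25m🬺[38;2;23;23;35m[48;2;255;200;50m🬬[0m
[38;2;15;15;25m[48;2;15;15;25m [38;2;15;15;25m[48;2;15;15;25m [38;2;35;35;50m[48;2;15;15;25m▌[38;2;255;200;50m[48;2;15;15;25m🬸[38;2;255;200;50m[48;2;30;30;43m🬐[38;2;15;15;25m[48;2;15;15;25m [38;2;15;15;25m[48;2;15;15;25m [38;2;35;35;50m[48;2;15;15;25m▌[38;2;15;15;25m[48;2;15;15;25m [38;2;23;23;35m[48;2;255;200;50m🬺[38;2;255;200;50m[48;2;15;15;25m🬆[38;2;15;15;25m[48;2;15;15;25m [0m
[38;2;35;35;50m[48;2;15;15;25m🬂[38;2;35;35;50m[48;2;15;15;25m🬂[38;2;255;200;50m[48;2;27;27;40m🬁[38;2;255;200;50m[48;2;15;15;25m🬬[38;2;255;200;50m[48;2;28;28;41m🬆[38;2;35;35;50m[48;2;15;15;25m🬂[38;2;35;35;50m[48;2;15;15;25m🬂[38;2;35;35;50m[48;2;15;15;25m🬕[38;2;35;35;50m[48;2;15;15;25m🬂[38;2;35;35;50m[48;2;15;15;25m🬨[38;2;23;23;35m[48;2;255;200;50m🬝[38;2;35;35;50m[48;2;15;15;25m🬂[0m
[38;2;15;15;25m[48;2;35;35;50m🬰[38;2;15;15;25m[48;2;35;35;50m🬰[38;2;35;35;50m[48;2;15;15;25m🬛[38;2;15;15;25m[48;2;35;35;50m🬰[38;2;15;15;25m[48;2;35;35;50m🬐[38;2;15;15;25m[48;2;35;35;50m🬰[38;2;15;15;25m[48;2;35;35;50m🬰[38;2;35;35;50m[48;2;15;15;25m🬛[38;2;15;15;25m[48;2;35;35;50m🬰[38;2;27;27;40m[48;2;255;200;50m🬴[38;2;255;200;50m[48;2;255;200;50m [38;2;255;200;50m[48;2;15;15;25m🬛[0m
[38;2;15;15;25m[48;2;15;15;25m [38;2;15;15;25m[48;2;15;15;25m [38;2;35;35;50m[48;2;15;15;25m▌[38;2;15;15;25m[48;2;15;15;25m [38;2;15;15;25m[48;2;35;35;50m▌[38;2;15;15;25m[48;2;15;15;25m [38;2;15;15;25m[48;2;15;15;25m [38;2;35;35;50m[48;2;15;15;25m▌[38;2;15;15;25m[48;2;15;15;25m [38;2;15;15;25m[48;2;35;35;50m▌[38;2;15;15;25m[48;2;255;200;50m🬺[38;2;15;15;25m[48;2;15;15;25m [0m
</frame>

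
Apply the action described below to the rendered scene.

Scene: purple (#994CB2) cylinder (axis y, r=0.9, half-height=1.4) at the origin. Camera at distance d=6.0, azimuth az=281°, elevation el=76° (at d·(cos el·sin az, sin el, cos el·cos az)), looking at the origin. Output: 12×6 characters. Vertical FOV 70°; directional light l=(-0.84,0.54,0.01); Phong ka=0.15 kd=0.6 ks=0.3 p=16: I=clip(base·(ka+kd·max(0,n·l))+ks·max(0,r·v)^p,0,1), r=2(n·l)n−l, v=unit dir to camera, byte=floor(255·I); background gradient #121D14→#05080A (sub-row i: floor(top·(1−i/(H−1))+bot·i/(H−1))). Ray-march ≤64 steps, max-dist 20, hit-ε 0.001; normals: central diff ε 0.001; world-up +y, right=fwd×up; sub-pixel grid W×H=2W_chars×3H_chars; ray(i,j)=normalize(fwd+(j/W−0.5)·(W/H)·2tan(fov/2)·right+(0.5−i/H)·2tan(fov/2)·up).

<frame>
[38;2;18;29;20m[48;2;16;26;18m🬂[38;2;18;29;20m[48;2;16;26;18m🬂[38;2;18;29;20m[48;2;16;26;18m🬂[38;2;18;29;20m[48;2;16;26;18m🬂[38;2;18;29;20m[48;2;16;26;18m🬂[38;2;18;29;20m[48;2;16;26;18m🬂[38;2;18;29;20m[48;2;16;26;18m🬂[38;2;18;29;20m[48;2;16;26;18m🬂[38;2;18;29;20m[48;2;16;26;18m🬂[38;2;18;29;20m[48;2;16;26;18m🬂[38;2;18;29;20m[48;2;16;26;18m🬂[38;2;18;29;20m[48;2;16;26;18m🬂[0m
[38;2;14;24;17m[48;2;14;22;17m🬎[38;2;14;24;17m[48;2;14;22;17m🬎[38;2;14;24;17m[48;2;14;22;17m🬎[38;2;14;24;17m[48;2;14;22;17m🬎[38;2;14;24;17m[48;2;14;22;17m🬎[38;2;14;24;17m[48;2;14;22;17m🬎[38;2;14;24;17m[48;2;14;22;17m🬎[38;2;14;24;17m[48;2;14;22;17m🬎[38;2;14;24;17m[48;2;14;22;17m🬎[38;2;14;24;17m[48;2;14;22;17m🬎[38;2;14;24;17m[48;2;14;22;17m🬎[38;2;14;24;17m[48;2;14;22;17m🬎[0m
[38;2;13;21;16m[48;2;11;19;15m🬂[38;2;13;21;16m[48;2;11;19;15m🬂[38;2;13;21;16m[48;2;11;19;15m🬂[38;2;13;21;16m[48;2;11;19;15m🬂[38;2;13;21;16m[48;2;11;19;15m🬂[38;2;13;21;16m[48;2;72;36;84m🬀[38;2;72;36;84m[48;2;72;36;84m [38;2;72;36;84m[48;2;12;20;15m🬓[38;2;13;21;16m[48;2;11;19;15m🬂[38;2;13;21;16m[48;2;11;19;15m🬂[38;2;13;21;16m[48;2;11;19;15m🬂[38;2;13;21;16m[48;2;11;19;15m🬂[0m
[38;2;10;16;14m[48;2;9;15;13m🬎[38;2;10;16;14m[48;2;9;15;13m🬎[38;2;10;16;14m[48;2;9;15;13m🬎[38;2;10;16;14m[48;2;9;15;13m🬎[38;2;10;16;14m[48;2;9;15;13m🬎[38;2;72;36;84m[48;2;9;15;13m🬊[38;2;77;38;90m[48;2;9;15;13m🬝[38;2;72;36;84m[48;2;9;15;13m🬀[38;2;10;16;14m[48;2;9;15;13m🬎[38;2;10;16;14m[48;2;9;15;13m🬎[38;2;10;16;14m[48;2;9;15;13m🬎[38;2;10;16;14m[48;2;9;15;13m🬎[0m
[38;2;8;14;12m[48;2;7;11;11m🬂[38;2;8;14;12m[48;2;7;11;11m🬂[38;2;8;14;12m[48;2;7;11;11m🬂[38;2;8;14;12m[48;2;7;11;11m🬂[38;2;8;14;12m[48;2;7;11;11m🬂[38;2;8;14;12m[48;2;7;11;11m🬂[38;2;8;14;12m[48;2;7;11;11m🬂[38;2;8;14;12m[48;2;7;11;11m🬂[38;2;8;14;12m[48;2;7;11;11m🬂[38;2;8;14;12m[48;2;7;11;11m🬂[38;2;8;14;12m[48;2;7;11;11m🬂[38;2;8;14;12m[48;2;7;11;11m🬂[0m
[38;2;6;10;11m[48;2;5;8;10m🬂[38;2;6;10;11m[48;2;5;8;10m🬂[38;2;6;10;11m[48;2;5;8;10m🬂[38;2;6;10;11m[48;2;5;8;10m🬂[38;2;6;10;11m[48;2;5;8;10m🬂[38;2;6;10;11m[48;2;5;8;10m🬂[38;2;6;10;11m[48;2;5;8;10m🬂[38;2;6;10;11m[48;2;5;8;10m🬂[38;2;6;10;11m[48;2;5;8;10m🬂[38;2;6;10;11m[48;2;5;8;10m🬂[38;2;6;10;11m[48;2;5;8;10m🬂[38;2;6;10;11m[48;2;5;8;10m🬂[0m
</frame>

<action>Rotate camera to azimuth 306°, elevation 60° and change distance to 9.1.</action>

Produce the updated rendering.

<frame>
[38;2;18;29;20m[48;2;16;26;18m🬂[38;2;18;29;20m[48;2;16;26;18m🬂[38;2;18;29;20m[48;2;16;26;18m🬂[38;2;18;29;20m[48;2;16;26;18m🬂[38;2;18;29;20m[48;2;16;26;18m🬂[38;2;18;29;20m[48;2;16;26;18m🬂[38;2;18;29;20m[48;2;16;26;18m🬂[38;2;18;29;20m[48;2;16;26;18m🬂[38;2;18;29;20m[48;2;16;26;18m🬂[38;2;18;29;20m[48;2;16;26;18m🬂[38;2;18;29;20m[48;2;16;26;18m🬂[38;2;18;29;20m[48;2;16;26;18m🬂[0m
[38;2;14;24;17m[48;2;14;22;17m🬎[38;2;14;24;17m[48;2;14;22;17m🬎[38;2;14;24;17m[48;2;14;22;17m🬎[38;2;14;24;17m[48;2;14;22;17m🬎[38;2;14;24;17m[48;2;14;22;17m🬎[38;2;14;24;17m[48;2;14;22;17m🬎[38;2;14;24;17m[48;2;14;22;17m🬎[38;2;14;24;17m[48;2;14;22;17m🬎[38;2;14;24;17m[48;2;14;22;17m🬎[38;2;14;24;17m[48;2;14;22;17m🬎[38;2;14;24;17m[48;2;14;22;17m🬎[38;2;14;24;17m[48;2;14;22;17m🬎[0m
[38;2;13;21;16m[48;2;11;19;15m🬂[38;2;13;21;16m[48;2;11;19;15m🬂[38;2;13;21;16m[48;2;11;19;15m🬂[38;2;13;21;16m[48;2;11;19;15m🬂[38;2;13;21;16m[48;2;11;19;15m🬂[38;2;12;20;15m[48;2;72;36;84m🬝[38;2;72;36;84m[48;2;12;20;15m🬱[38;2;13;21;16m[48;2;11;19;15m🬂[38;2;13;21;16m[48;2;11;19;15m🬂[38;2;13;21;16m[48;2;11;19;15m🬂[38;2;13;21;16m[48;2;11;19;15m🬂[38;2;13;21;16m[48;2;11;19;15m🬂[0m
[38;2;10;16;14m[48;2;9;15;13m🬎[38;2;10;16;14m[48;2;9;15;13m🬎[38;2;10;16;14m[48;2;9;15;13m🬎[38;2;10;16;14m[48;2;9;15;13m🬎[38;2;10;16;14m[48;2;9;15;13m🬎[38;2;97;48;113m[48;2;9;15;13m🬉[38;2;78;39;91m[48;2;20;15;25m🬄[38;2;10;16;14m[48;2;9;15;13m🬎[38;2;10;16;14m[48;2;9;15;13m🬎[38;2;10;16;14m[48;2;9;15;13m🬎[38;2;10;16;14m[48;2;9;15;13m🬎[38;2;10;16;14m[48;2;9;15;13m🬎[0m
[38;2;8;14;12m[48;2;7;11;11m🬂[38;2;8;14;12m[48;2;7;11;11m🬂[38;2;8;14;12m[48;2;7;11;11m🬂[38;2;8;14;12m[48;2;7;11;11m🬂[38;2;8;14;12m[48;2;7;11;11m🬂[38;2;8;14;12m[48;2;7;11;11m🬂[38;2;8;14;12m[48;2;7;11;11m🬂[38;2;8;14;12m[48;2;7;11;11m🬂[38;2;8;14;12m[48;2;7;11;11m🬂[38;2;8;14;12m[48;2;7;11;11m🬂[38;2;8;14;12m[48;2;7;11;11m🬂[38;2;8;14;12m[48;2;7;11;11m🬂[0m
[38;2;6;10;11m[48;2;5;8;10m🬂[38;2;6;10;11m[48;2;5;8;10m🬂[38;2;6;10;11m[48;2;5;8;10m🬂[38;2;6;10;11m[48;2;5;8;10m🬂[38;2;6;10;11m[48;2;5;8;10m🬂[38;2;6;10;11m[48;2;5;8;10m🬂[38;2;6;10;11m[48;2;5;8;10m🬂[38;2;6;10;11m[48;2;5;8;10m🬂[38;2;6;10;11m[48;2;5;8;10m🬂[38;2;6;10;11m[48;2;5;8;10m🬂[38;2;6;10;11m[48;2;5;8;10m🬂[38;2;6;10;11m[48;2;5;8;10m🬂[0m
</frame>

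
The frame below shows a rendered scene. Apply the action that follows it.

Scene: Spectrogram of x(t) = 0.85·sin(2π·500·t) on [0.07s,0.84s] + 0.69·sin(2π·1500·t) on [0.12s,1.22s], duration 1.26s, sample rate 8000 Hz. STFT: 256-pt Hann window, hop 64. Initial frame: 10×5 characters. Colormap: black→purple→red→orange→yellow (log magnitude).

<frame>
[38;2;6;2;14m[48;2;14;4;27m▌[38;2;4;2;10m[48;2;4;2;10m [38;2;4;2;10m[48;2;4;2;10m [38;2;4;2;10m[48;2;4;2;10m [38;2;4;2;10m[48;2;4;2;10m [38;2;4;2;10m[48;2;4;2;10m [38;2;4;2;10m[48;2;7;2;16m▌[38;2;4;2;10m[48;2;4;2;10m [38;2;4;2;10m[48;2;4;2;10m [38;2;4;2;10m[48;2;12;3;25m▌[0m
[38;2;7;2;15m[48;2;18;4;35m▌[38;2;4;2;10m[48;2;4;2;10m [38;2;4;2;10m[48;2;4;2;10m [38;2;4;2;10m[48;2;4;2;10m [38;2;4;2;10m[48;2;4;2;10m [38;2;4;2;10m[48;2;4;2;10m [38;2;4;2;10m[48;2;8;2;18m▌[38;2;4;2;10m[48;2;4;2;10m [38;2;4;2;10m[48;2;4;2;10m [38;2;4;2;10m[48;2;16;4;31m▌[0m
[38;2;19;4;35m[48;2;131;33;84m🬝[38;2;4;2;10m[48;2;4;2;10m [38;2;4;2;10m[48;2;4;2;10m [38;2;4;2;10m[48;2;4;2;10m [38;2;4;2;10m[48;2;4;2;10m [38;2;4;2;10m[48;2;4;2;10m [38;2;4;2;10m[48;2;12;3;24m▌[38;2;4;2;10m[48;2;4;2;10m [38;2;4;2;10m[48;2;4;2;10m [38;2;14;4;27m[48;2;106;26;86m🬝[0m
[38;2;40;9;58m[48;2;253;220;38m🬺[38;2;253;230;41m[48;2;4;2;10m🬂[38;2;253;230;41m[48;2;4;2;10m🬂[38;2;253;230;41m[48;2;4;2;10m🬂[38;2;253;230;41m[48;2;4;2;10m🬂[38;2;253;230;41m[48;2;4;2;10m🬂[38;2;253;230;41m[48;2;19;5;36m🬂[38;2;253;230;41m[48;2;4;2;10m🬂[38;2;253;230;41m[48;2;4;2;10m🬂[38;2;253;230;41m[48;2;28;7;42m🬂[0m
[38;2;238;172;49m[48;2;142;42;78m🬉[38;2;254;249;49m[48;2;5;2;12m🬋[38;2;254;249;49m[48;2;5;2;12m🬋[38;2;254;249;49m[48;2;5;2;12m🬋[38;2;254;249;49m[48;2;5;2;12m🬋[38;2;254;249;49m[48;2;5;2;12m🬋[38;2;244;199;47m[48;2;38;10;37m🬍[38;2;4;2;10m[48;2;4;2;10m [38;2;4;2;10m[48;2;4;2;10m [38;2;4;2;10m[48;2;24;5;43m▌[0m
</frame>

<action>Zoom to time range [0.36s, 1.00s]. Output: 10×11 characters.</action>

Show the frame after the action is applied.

<frame>
[38;2;4;2;10m[48;2;4;2;10m [38;2;4;2;10m[48;2;4;2;10m [38;2;4;2;10m[48;2;4;2;10m [38;2;4;2;10m[48;2;4;2;10m [38;2;4;2;10m[48;2;4;2;10m [38;2;4;2;10m[48;2;4;2;10m [38;2;4;2;10m[48;2;4;2;10m [38;2;4;2;10m[48;2;7;2;16m▌[38;2;4;2;10m[48;2;4;2;10m [38;2;4;2;10m[48;2;4;2;10m [0m
[38;2;4;2;10m[48;2;4;2;10m [38;2;4;2;10m[48;2;4;2;10m [38;2;4;2;10m[48;2;4;2;10m [38;2;4;2;10m[48;2;4;2;10m [38;2;4;2;10m[48;2;4;2;10m [38;2;4;2;10m[48;2;4;2;10m [38;2;4;2;10m[48;2;4;2;10m [38;2;4;2;10m[48;2;8;2;16m▌[38;2;4;2;10m[48;2;4;2;10m [38;2;4;2;10m[48;2;4;2;10m [0m
[38;2;4;2;10m[48;2;4;2;10m [38;2;4;2;10m[48;2;4;2;10m [38;2;4;2;10m[48;2;4;2;10m [38;2;4;2;10m[48;2;4;2;10m [38;2;4;2;10m[48;2;4;2;10m [38;2;4;2;10m[48;2;4;2;10m [38;2;4;2;10m[48;2;4;2;10m [38;2;4;2;10m[48;2;8;2;17m▌[38;2;4;2;10m[48;2;4;2;10m [38;2;4;2;10m[48;2;4;2;10m [0m
[38;2;4;2;10m[48;2;4;2;10m [38;2;4;2;10m[48;2;4;2;10m [38;2;4;2;10m[48;2;4;2;10m [38;2;4;2;10m[48;2;4;2;10m [38;2;4;2;10m[48;2;4;2;10m [38;2;4;2;10m[48;2;4;2;10m [38;2;4;2;10m[48;2;4;2;10m [38;2;4;2;10m[48;2;8;3;18m▌[38;2;4;2;10m[48;2;4;2;10m [38;2;4;2;10m[48;2;4;2;10m [0m
[38;2;4;2;10m[48;2;4;2;10m [38;2;4;2;10m[48;2;4;2;10m [38;2;4;2;10m[48;2;4;2;10m [38;2;4;2;10m[48;2;4;2;10m [38;2;4;2;10m[48;2;4;2;10m [38;2;4;2;10m[48;2;4;2;10m [38;2;4;2;10m[48;2;4;2;10m [38;2;4;2;10m[48;2;9;3;20m▌[38;2;4;2;10m[48;2;4;2;10m [38;2;4;2;10m[48;2;4;2;10m [0m
[38;2;4;2;10m[48;2;4;2;10m [38;2;4;2;10m[48;2;4;2;10m [38;2;4;2;10m[48;2;4;2;10m [38;2;4;2;10m[48;2;4;2;10m [38;2;4;2;10m[48;2;4;2;10m [38;2;4;2;10m[48;2;4;2;10m [38;2;4;2;10m[48;2;4;2;10m [38;2;4;2;10m[48;2;11;3;23m▌[38;2;4;2;10m[48;2;4;2;10m [38;2;4;2;10m[48;2;4;2;10m [0m
[38;2;4;2;10m[48;2;253;230;41m🬎[38;2;4;2;10m[48;2;253;230;41m🬎[38;2;4;2;10m[48;2;253;230;41m🬎[38;2;4;2;10m[48;2;253;230;41m🬎[38;2;4;2;10m[48;2;253;230;41m🬎[38;2;4;2;10m[48;2;253;230;41m🬎[38;2;4;2;10m[48;2;253;230;41m🬎[38;2;9;3;18m[48;2;253;230;41m🬎[38;2;4;2;10m[48;2;253;230;41m🬎[38;2;4;2;10m[48;2;253;230;41m🬎[0m
[38;2;6;2;14m[48;2;4;2;10m🬂[38;2;6;2;14m[48;2;4;2;10m🬂[38;2;6;2;14m[48;2;4;2;10m🬂[38;2;6;2;14m[48;2;4;2;10m🬂[38;2;6;2;14m[48;2;4;2;10m🬂[38;2;6;2;14m[48;2;4;2;10m🬂[38;2;6;2;14m[48;2;4;2;10m🬂[38;2;4;2;11m[48;2;22;5;40m▌[38;2;6;2;14m[48;2;4;2;10m🬂[38;2;6;2;14m[48;2;4;2;10m🬂[0m
[38;2;4;2;10m[48;2;4;2;10m [38;2;4;2;10m[48;2;4;2;10m [38;2;4;2;10m[48;2;4;2;10m [38;2;4;2;10m[48;2;4;2;10m [38;2;4;2;10m[48;2;4;2;10m [38;2;4;2;10m[48;2;4;2;10m [38;2;4;2;10m[48;2;4;2;10m [38;2;4;2;10m[48;2;41;9;70m▌[38;2;4;2;10m[48;2;4;2;10m [38;2;4;2;10m[48;2;4;2;10m [0m
[38;2;4;2;11m[48;2;252;216;36m🬂[38;2;4;2;11m[48;2;252;216;36m🬂[38;2;4;2;11m[48;2;252;216;36m🬂[38;2;4;2;11m[48;2;252;216;36m🬂[38;2;4;2;11m[48;2;252;216;36m🬂[38;2;4;2;11m[48;2;252;216;36m🬂[38;2;4;2;11m[48;2;252;216;36m🬂[38;2;75;19;47m[48;2;252;216;36m🬂[38;2;4;2;10m[48;2;4;2;10m [38;2;4;2;10m[48;2;4;2;10m [0m
[38;2;4;2;10m[48;2;4;2;10m [38;2;4;2;10m[48;2;4;2;10m [38;2;4;2;10m[48;2;4;2;10m [38;2;4;2;10m[48;2;4;2;10m [38;2;4;2;10m[48;2;4;2;10m [38;2;4;2;10m[48;2;4;2;10m [38;2;4;2;10m[48;2;4;2;10m [38;2;4;2;10m[48;2;104;25;86m▌[38;2;4;2;10m[48;2;4;2;10m [38;2;4;2;10m[48;2;4;2;10m [0m
</frame>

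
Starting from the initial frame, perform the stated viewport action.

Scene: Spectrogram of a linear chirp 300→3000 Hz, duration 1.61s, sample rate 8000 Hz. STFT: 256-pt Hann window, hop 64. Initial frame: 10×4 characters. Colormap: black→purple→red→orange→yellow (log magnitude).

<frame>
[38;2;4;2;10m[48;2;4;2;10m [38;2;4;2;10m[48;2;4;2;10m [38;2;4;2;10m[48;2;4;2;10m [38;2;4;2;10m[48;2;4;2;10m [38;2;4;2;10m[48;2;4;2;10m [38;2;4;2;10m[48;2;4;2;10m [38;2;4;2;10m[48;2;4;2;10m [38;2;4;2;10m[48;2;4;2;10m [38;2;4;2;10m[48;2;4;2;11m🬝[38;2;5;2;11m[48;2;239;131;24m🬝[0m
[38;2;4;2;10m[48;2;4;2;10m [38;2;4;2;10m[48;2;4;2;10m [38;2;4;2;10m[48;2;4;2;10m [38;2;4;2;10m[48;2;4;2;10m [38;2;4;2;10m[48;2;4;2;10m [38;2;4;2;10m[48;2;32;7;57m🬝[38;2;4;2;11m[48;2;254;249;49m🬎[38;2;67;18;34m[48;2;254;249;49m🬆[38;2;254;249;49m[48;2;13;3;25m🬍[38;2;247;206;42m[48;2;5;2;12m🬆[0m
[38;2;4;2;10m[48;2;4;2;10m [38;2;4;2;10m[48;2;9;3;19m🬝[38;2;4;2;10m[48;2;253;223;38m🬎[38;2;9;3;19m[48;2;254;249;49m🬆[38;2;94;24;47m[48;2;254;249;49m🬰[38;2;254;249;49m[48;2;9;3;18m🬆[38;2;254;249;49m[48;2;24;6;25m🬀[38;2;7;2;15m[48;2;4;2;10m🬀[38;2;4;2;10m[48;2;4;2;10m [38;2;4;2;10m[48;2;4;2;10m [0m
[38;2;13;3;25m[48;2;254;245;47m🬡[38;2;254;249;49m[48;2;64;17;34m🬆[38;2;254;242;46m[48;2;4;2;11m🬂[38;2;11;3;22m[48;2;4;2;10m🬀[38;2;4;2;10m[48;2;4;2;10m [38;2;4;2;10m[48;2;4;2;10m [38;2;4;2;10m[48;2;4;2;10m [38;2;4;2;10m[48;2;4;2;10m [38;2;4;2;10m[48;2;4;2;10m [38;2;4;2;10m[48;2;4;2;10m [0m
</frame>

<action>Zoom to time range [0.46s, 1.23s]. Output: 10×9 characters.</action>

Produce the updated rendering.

<frame>
[38;2;4;2;10m[48;2;4;2;10m [38;2;4;2;10m[48;2;4;2;10m [38;2;4;2;10m[48;2;4;2;10m [38;2;4;2;10m[48;2;4;2;10m [38;2;4;2;10m[48;2;4;2;10m [38;2;4;2;10m[48;2;4;2;10m [38;2;4;2;10m[48;2;4;2;10m [38;2;4;2;10m[48;2;4;2;10m [38;2;4;2;10m[48;2;4;2;10m [38;2;4;2;10m[48;2;4;2;10m [0m
[38;2;4;2;10m[48;2;4;2;10m [38;2;4;2;10m[48;2;4;2;10m [38;2;4;2;10m[48;2;4;2;10m [38;2;4;2;10m[48;2;4;2;10m [38;2;4;2;10m[48;2;4;2;10m [38;2;4;2;10m[48;2;4;2;10m [38;2;4;2;10m[48;2;4;2;10m [38;2;4;2;10m[48;2;4;2;10m [38;2;4;2;10m[48;2;4;2;10m [38;2;4;2;10m[48;2;4;2;10m [0m
[38;2;4;2;10m[48;2;4;2;10m [38;2;4;2;10m[48;2;4;2;10m [38;2;4;2;10m[48;2;4;2;10m [38;2;4;2;10m[48;2;4;2;10m [38;2;4;2;10m[48;2;4;2;10m [38;2;4;2;10m[48;2;4;2;10m [38;2;4;2;10m[48;2;4;2;10m [38;2;4;2;10m[48;2;4;2;10m [38;2;4;2;10m[48;2;4;2;10m [38;2;4;2;10m[48;2;4;2;10m [0m
[38;2;4;2;10m[48;2;4;2;10m [38;2;4;2;10m[48;2;4;2;10m [38;2;4;2;10m[48;2;4;2;10m [38;2;4;2;10m[48;2;4;2;10m [38;2;4;2;10m[48;2;4;2;10m [38;2;4;2;10m[48;2;4;2;10m [38;2;4;2;10m[48;2;4;2;11m🬝[38;2;4;2;10m[48;2;6;2;14m🬎[38;2;7;2;17m[48;2;154;39;83m🬝[38;2;9;2;18m[48;2;237;185;57m🬆[0m
[38;2;4;2;10m[48;2;4;2;10m [38;2;4;2;10m[48;2;4;2;10m [38;2;4;2;10m[48;2;4;2;11m🬝[38;2;4;2;10m[48;2;5;2;12m🬎[38;2;6;2;13m[48;2;82;20;87m🬝[38;2;10;3;20m[48;2;253;229;41m🬎[38;2;63;16;38m[48;2;254;248;49m🬆[38;2;244;196;44m[48;2;39;9;63m🬜[38;2;254;244;47m[48;2;27;6;40m🬆[38;2;242;180;42m[48;2;8;2;17m🬂[0m
[38;2;4;2;11m[48;2;16;4;30m🬝[38;2;14;4;28m[48;2;254;231;42m🬝[38;2;14;3;27m[48;2;240;191;53m🬆[38;2;82;21;61m[48;2;254;248;49m🬡[38;2;253;234;43m[48;2;17;4;32m🬎[38;2;253;238;45m[48;2;15;4;29m🬂[38;2;47;11;82m[48;2;7;2;15m🬀[38;2;7;2;15m[48;2;4;2;10m🬀[38;2;4;2;11m[48;2;4;2;10m🬀[38;2;4;2;10m[48;2;4;2;10m [0m
[38;2;246;211;48m[48;2;81;20;58m🬎[38;2;254;249;49m[48;2;50;13;38m🬂[38;2;252;205;31m[48;2;10;3;21m🬀[38;2;12;3;24m[48;2;4;2;10m🬀[38;2;5;2;12m[48;2;4;2;10m🬀[38;2;4;2;10m[48;2;4;2;10m [38;2;4;2;10m[48;2;4;2;10m [38;2;4;2;10m[48;2;4;2;10m [38;2;4;2;10m[48;2;4;2;10m [38;2;4;2;10m[48;2;4;2;10m [0m
[38;2;6;2;13m[48;2;4;2;10m🬀[38;2;4;2;11m[48;2;4;2;10m🬀[38;2;4;2;10m[48;2;4;2;10m [38;2;4;2;10m[48;2;4;2;10m [38;2;4;2;10m[48;2;4;2;10m [38;2;4;2;10m[48;2;4;2;10m [38;2;4;2;10m[48;2;4;2;10m [38;2;4;2;10m[48;2;4;2;10m [38;2;4;2;10m[48;2;4;2;10m [38;2;4;2;10m[48;2;4;2;10m [0m
[38;2;4;2;10m[48;2;4;2;10m [38;2;4;2;10m[48;2;4;2;10m [38;2;4;2;10m[48;2;4;2;10m [38;2;4;2;10m[48;2;4;2;10m [38;2;4;2;10m[48;2;4;2;10m [38;2;4;2;10m[48;2;4;2;10m [38;2;4;2;10m[48;2;4;2;10m [38;2;4;2;10m[48;2;4;2;10m [38;2;4;2;10m[48;2;4;2;10m [38;2;4;2;10m[48;2;4;2;10m [0m
</frame>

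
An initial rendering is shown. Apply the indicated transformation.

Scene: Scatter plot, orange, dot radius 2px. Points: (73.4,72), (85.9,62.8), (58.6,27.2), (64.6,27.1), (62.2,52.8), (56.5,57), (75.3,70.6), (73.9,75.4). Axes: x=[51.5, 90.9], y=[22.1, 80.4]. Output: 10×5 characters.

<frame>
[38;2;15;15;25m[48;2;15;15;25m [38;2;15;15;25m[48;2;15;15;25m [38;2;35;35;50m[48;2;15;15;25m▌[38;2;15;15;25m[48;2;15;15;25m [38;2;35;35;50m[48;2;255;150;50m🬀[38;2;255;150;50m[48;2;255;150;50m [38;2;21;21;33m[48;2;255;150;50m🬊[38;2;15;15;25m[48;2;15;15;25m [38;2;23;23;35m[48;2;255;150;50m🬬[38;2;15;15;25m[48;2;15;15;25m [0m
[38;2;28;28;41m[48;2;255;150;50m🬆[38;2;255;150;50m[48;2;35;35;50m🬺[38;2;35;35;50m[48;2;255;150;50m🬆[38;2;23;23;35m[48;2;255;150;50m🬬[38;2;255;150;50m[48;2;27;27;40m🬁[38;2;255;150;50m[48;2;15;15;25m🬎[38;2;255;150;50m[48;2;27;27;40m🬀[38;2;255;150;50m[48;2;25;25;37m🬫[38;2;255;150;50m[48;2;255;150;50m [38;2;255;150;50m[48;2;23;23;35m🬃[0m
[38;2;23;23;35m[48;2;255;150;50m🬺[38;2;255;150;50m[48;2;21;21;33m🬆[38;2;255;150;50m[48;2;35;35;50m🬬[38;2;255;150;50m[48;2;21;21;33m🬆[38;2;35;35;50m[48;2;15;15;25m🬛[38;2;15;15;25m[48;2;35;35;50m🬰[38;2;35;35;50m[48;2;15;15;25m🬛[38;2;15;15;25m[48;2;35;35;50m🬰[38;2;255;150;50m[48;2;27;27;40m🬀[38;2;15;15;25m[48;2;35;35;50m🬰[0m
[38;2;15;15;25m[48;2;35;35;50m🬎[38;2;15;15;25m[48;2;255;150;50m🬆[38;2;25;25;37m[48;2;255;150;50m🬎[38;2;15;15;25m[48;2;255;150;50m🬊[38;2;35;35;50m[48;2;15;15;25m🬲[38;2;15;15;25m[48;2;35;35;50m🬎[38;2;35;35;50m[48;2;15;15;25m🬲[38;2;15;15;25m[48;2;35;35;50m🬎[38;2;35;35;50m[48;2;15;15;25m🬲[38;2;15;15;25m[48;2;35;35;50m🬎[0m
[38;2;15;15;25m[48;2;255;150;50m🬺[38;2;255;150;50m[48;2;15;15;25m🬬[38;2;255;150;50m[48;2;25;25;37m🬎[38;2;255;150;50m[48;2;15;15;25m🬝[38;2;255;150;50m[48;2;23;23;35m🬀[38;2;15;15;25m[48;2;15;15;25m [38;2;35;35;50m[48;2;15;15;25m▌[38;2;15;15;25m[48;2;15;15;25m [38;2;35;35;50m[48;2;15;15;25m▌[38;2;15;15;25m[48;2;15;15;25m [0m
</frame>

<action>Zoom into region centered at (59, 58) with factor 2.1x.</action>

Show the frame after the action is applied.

<frame>
[38;2;15;15;25m[48;2;15;15;25m [38;2;15;15;25m[48;2;15;15;25m [38;2;35;35;50m[48;2;15;15;25m▌[38;2;15;15;25m[48;2;15;15;25m [38;2;35;35;50m[48;2;15;15;25m▌[38;2;15;15;25m[48;2;15;15;25m [38;2;35;35;50m[48;2;15;15;25m▌[38;2;15;15;25m[48;2;15;15;25m [38;2;35;35;50m[48;2;15;15;25m▌[38;2;15;15;25m[48;2;15;15;25m [0m
[38;2;35;35;50m[48;2;15;15;25m🬂[38;2;35;35;50m[48;2;15;15;25m🬂[38;2;35;35;50m[48;2;15;15;25m🬕[38;2;23;23;35m[48;2;255;150;50m🬬[38;2;35;35;50m[48;2;15;15;25m🬕[38;2;35;35;50m[48;2;15;15;25m🬂[38;2;35;35;50m[48;2;15;15;25m🬕[38;2;35;35;50m[48;2;15;15;25m🬂[38;2;35;35;50m[48;2;15;15;25m🬕[38;2;35;35;50m[48;2;15;15;25m🬂[0m
[38;2;15;15;25m[48;2;35;35;50m🬰[38;2;15;15;25m[48;2;35;35;50m🬰[38;2;35;35;50m[48;2;255;150;50m🬐[38;2;255;150;50m[48;2;255;150;50m [38;2;27;27;40m[48;2;255;150;50m🬸[38;2;23;23;35m[48;2;255;150;50m🬝[38;2;28;28;41m[48;2;255;150;50m🬊[38;2;15;15;25m[48;2;35;35;50m🬰[38;2;35;35;50m[48;2;15;15;25m🬛[38;2;15;15;25m[48;2;35;35;50m🬰[0m
[38;2;15;15;25m[48;2;35;35;50m🬎[38;2;15;15;25m[48;2;35;35;50m🬎[38;2;35;35;50m[48;2;15;15;25m🬲[38;2;255;150;50m[48;2;23;23;35m🬀[38;2;35;35;50m[48;2;15;15;25m🬲[38;2;255;150;50m[48;2;28;28;41m🬊[38;2;255;150;50m[48;2;35;35;50m🬝[38;2;255;150;50m[48;2;23;23;35m🬀[38;2;35;35;50m[48;2;15;15;25m🬲[38;2;15;15;25m[48;2;35;35;50m🬎[0m
[38;2;15;15;25m[48;2;15;15;25m [38;2;15;15;25m[48;2;15;15;25m [38;2;35;35;50m[48;2;15;15;25m▌[38;2;15;15;25m[48;2;15;15;25m [38;2;35;35;50m[48;2;15;15;25m▌[38;2;15;15;25m[48;2;15;15;25m [38;2;35;35;50m[48;2;15;15;25m▌[38;2;15;15;25m[48;2;15;15;25m [38;2;35;35;50m[48;2;15;15;25m▌[38;2;15;15;25m[48;2;15;15;25m [0m
</frame>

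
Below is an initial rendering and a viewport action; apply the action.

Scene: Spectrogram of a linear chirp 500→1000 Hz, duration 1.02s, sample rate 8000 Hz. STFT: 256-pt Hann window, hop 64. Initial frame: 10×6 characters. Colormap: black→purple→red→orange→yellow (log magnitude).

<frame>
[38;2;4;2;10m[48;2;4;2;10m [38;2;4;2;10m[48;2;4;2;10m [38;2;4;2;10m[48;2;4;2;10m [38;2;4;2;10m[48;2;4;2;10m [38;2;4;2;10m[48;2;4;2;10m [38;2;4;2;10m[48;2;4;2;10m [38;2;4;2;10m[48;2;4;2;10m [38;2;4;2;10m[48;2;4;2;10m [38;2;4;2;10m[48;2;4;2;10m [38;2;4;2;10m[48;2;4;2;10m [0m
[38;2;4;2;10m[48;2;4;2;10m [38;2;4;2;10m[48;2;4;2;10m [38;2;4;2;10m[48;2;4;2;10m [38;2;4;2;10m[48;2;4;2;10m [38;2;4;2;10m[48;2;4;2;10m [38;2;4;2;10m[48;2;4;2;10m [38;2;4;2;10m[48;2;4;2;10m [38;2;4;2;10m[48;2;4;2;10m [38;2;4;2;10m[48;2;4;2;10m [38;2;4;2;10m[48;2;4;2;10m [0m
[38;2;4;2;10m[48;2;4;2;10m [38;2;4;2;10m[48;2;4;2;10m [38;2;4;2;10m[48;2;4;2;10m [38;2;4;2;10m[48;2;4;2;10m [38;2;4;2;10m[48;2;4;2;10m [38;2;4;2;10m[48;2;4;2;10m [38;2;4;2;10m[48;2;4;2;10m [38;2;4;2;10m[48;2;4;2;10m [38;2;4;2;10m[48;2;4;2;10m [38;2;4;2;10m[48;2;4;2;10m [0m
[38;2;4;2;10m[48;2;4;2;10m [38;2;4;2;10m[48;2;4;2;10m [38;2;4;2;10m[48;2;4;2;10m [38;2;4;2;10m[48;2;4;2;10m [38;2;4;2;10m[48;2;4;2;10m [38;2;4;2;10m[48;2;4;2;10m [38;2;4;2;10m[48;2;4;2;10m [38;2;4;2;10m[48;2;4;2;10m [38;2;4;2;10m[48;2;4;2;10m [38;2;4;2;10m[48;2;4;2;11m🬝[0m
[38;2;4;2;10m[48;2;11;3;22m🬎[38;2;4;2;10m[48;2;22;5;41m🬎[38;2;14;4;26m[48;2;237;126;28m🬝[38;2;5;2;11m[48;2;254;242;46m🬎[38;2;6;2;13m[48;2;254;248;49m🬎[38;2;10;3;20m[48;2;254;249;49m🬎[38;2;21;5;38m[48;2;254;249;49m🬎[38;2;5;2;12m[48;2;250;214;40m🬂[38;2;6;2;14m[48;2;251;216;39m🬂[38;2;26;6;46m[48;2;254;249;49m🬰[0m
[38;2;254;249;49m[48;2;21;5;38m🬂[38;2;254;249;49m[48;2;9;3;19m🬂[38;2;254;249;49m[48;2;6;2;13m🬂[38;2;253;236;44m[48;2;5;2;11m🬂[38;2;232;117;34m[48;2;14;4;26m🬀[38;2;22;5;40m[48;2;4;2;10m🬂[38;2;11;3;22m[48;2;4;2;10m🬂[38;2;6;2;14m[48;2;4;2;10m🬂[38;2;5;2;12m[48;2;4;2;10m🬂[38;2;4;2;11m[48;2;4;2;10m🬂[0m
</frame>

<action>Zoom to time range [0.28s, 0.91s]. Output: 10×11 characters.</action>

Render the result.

<frame>
[38;2;4;2;10m[48;2;4;2;10m [38;2;4;2;10m[48;2;4;2;10m [38;2;4;2;10m[48;2;4;2;10m [38;2;4;2;10m[48;2;4;2;10m [38;2;4;2;10m[48;2;4;2;10m [38;2;4;2;10m[48;2;4;2;10m [38;2;4;2;10m[48;2;4;2;10m [38;2;4;2;10m[48;2;4;2;10m [38;2;4;2;10m[48;2;4;2;10m [38;2;4;2;10m[48;2;4;2;10m [0m
[38;2;4;2;10m[48;2;4;2;10m [38;2;4;2;10m[48;2;4;2;10m [38;2;4;2;10m[48;2;4;2;10m [38;2;4;2;10m[48;2;4;2;10m [38;2;4;2;10m[48;2;4;2;10m [38;2;4;2;10m[48;2;4;2;10m [38;2;4;2;10m[48;2;4;2;10m [38;2;4;2;10m[48;2;4;2;10m [38;2;4;2;10m[48;2;4;2;10m [38;2;4;2;10m[48;2;4;2;10m [0m
[38;2;4;2;10m[48;2;4;2;10m [38;2;4;2;10m[48;2;4;2;10m [38;2;4;2;10m[48;2;4;2;10m [38;2;4;2;10m[48;2;4;2;10m [38;2;4;2;10m[48;2;4;2;10m [38;2;4;2;10m[48;2;4;2;10m [38;2;4;2;10m[48;2;4;2;10m [38;2;4;2;10m[48;2;4;2;10m [38;2;4;2;10m[48;2;4;2;10m [38;2;4;2;10m[48;2;4;2;10m [0m
[38;2;4;2;10m[48;2;4;2;10m [38;2;4;2;10m[48;2;4;2;10m [38;2;4;2;10m[48;2;4;2;10m [38;2;4;2;10m[48;2;4;2;10m [38;2;4;2;10m[48;2;4;2;10m [38;2;4;2;10m[48;2;4;2;10m [38;2;4;2;10m[48;2;4;2;10m [38;2;4;2;10m[48;2;4;2;10m [38;2;4;2;10m[48;2;4;2;10m [38;2;4;2;10m[48;2;4;2;10m [0m
[38;2;4;2;10m[48;2;4;2;10m [38;2;4;2;10m[48;2;4;2;10m [38;2;4;2;10m[48;2;4;2;10m [38;2;4;2;10m[48;2;4;2;10m [38;2;4;2;10m[48;2;4;2;10m [38;2;4;2;10m[48;2;4;2;10m [38;2;4;2;10m[48;2;4;2;10m [38;2;4;2;10m[48;2;4;2;10m [38;2;4;2;10m[48;2;4;2;10m [38;2;4;2;10m[48;2;4;2;10m [0m
[38;2;4;2;10m[48;2;4;2;10m [38;2;4;2;10m[48;2;4;2;10m [38;2;4;2;10m[48;2;4;2;10m [38;2;4;2;10m[48;2;4;2;10m [38;2;4;2;10m[48;2;4;2;10m [38;2;4;2;10m[48;2;4;2;10m [38;2;4;2;10m[48;2;4;2;10m [38;2;4;2;10m[48;2;4;2;10m [38;2;4;2;10m[48;2;4;2;10m [38;2;4;2;10m[48;2;4;2;10m [0m
[38;2;4;2;10m[48;2;4;2;10m [38;2;4;2;10m[48;2;4;2;10m [38;2;4;2;10m[48;2;4;2;10m [38;2;4;2;10m[48;2;4;2;10m [38;2;4;2;10m[48;2;4;2;10m [38;2;4;2;10m[48;2;4;2;10m [38;2;4;2;10m[48;2;4;2;10m [38;2;4;2;10m[48;2;4;2;10m [38;2;4;2;10m[48;2;4;2;10m [38;2;4;2;10m[48;2;4;2;10m [0m
[38;2;4;2;10m[48;2;4;2;10m [38;2;4;2;10m[48;2;4;2;10m [38;2;4;2;10m[48;2;4;2;10m [38;2;4;2;10m[48;2;4;2;11m🬬[38;2;4;2;10m[48;2;4;2;11m🬬[38;2;4;2;10m[48;2;5;2;11m🬬[38;2;4;2;10m[48;2;5;2;12m🬎[38;2;4;2;10m[48;2;6;2;13m🬎[38;2;4;2;10m[48;2;6;2;14m🬎[38;2;4;2;10m[48;2;8;2;18m🬎[0m
[38;2;9;2;18m[48;2;44;10;76m🬝[38;2;15;4;28m[48;2;161;41;82m🬝[38;2;7;2;15m[48;2;251;185;23m🬎[38;2;9;2;18m[48;2;254;245;48m🬎[38;2;15;4;28m[48;2;254;247;48m🬎[38;2;29;6;51m[48;2;254;247;48m🬎[38;2;9;3;18m[48;2;246;193;40m🬂[38;2;13;3;25m[48;2;253;239;45m🬂[38;2;21;5;38m[48;2;247;196;39m🬂[38;2;50;11;83m[48;2;254;248;49m🬰[0m
[38;2;236;184;59m[48;2;22;5;40m🬆[38;2;254;249;49m[48;2;20;5;38m🬂[38;2;254;248;48m[48;2;11;3;23m🬂[38;2;253;226;40m[48;2;8;2;17m🬂[38;2;244;141;17m[48;2;31;8;28m🬀[38;2;47;10;79m[48;2;5;2;12m🬂[38;2;21;5;40m[48;2;4;2;11m🬂[38;2;13;4;26m[48;2;4;2;11m🬂[38;2;8;3;18m[48;2;4;2;10m🬂[38;2;6;2;14m[48;2;4;2;10m🬂[0m
[38;2;4;2;11m[48;2;4;2;10m🬂[38;2;4;2;11m[48;2;4;2;10m🬀[38;2;4;2;11m[48;2;4;2;10m🬀[38;2;4;2;10m[48;2;4;2;10m [38;2;4;2;10m[48;2;4;2;10m [38;2;4;2;10m[48;2;4;2;10m [38;2;4;2;10m[48;2;4;2;10m [38;2;4;2;10m[48;2;4;2;10m [38;2;4;2;10m[48;2;4;2;10m [38;2;4;2;10m[48;2;4;2;10m [0m
</frame>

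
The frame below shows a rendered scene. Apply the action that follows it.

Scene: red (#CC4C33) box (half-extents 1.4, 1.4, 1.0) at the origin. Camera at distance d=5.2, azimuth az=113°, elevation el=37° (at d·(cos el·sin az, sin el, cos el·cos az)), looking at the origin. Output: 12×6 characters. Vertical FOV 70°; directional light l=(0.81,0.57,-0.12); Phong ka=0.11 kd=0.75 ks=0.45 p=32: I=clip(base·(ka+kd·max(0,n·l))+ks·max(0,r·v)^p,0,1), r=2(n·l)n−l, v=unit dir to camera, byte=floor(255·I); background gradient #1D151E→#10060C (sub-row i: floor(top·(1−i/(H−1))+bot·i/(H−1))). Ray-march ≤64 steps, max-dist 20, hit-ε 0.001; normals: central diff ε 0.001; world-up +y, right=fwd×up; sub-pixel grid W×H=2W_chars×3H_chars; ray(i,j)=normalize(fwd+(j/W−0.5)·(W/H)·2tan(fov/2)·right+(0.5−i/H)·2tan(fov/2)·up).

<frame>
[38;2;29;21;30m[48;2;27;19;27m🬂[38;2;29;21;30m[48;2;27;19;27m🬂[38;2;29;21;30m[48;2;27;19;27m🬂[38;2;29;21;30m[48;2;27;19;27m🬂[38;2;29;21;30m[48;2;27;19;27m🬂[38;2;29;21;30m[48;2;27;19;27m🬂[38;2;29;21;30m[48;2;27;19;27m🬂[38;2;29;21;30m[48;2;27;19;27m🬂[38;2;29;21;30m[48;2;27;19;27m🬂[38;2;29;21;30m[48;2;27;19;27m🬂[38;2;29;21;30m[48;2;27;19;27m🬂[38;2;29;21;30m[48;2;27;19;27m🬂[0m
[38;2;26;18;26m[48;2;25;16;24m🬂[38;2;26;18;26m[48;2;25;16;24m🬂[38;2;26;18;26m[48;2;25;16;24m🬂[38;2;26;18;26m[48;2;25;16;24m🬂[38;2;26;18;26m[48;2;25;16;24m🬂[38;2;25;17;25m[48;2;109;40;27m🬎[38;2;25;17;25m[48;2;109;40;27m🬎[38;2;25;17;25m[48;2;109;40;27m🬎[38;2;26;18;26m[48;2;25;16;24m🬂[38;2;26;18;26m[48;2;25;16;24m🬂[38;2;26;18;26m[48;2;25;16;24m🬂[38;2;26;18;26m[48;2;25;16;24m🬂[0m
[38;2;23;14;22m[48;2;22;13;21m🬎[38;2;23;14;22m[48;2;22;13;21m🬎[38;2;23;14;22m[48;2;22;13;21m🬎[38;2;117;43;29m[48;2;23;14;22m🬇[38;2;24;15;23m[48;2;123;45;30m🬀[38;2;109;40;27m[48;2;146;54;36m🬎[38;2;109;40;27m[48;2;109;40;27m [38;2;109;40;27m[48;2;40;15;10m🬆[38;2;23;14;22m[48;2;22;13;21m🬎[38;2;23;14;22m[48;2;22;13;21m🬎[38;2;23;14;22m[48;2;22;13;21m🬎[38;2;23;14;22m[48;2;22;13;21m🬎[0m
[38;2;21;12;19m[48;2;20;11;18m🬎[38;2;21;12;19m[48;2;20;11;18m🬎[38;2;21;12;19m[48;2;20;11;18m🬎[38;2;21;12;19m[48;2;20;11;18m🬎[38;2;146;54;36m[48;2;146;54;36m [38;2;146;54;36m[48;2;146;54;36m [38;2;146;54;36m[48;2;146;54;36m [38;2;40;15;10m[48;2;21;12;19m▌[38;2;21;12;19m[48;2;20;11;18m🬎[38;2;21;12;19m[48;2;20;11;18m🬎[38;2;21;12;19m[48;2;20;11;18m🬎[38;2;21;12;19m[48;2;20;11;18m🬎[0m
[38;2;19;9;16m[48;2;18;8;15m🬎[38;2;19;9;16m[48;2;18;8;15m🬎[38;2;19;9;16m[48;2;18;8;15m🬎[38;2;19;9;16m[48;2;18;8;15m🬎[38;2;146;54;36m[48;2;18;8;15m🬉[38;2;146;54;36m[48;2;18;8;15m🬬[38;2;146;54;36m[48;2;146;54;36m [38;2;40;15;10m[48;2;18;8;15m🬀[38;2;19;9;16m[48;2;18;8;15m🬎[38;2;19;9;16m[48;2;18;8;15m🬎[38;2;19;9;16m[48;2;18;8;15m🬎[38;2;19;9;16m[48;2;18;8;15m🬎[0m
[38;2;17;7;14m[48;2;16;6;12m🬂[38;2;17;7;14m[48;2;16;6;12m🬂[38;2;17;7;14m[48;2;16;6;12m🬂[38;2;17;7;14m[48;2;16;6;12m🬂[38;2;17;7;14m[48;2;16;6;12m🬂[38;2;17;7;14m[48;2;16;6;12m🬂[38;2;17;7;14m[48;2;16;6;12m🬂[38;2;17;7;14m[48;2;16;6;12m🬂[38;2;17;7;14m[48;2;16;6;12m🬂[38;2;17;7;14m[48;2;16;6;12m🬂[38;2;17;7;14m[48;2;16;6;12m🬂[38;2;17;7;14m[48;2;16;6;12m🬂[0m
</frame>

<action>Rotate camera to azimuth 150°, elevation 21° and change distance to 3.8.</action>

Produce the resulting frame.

<frame>
[38;2;29;21;30m[48;2;27;19;27m🬂[38;2;29;21;30m[48;2;27;19;27m🬂[38;2;29;21;30m[48;2;27;19;27m🬂[38;2;29;21;30m[48;2;27;19;27m🬂[38;2;29;21;30m[48;2;27;19;27m🬂[38;2;29;21;30m[48;2;27;19;27m🬂[38;2;29;21;30m[48;2;27;19;27m🬂[38;2;29;21;30m[48;2;27;19;27m🬂[38;2;29;21;30m[48;2;27;19;27m🬂[38;2;29;21;30m[48;2;27;19;27m🬂[38;2;29;21;30m[48;2;27;19;27m🬂[38;2;29;21;30m[48;2;27;19;27m🬂[0m
[38;2;26;18;26m[48;2;25;16;24m🬂[38;2;26;18;26m[48;2;25;16;24m🬂[38;2;26;18;26m[48;2;25;16;24m🬂[38;2;26;18;26m[48;2;146;54;36m🬂[38;2;26;18;26m[48;2;40;15;10m🬂[38;2;26;18;26m[48;2;40;15;10m🬂[38;2;26;18;26m[48;2;40;15;10m🬂[38;2;26;18;26m[48;2;40;15;10m🬂[38;2;26;18;26m[48;2;40;15;10m🬂[38;2;25;17;25m[48;2;40;15;10m🬨[38;2;26;18;26m[48;2;25;16;24m🬂[38;2;26;18;26m[48;2;25;16;24m🬂[0m
[38;2;23;14;22m[48;2;22;13;21m🬎[38;2;23;14;22m[48;2;22;13;21m🬎[38;2;23;14;22m[48;2;22;13;21m🬎[38;2;146;54;36m[48;2;22;13;21m🬨[38;2;40;15;10m[48;2;40;15;10m [38;2;40;15;10m[48;2;40;15;10m [38;2;40;15;10m[48;2;40;15;10m [38;2;40;15;10m[48;2;40;15;10m [38;2;40;15;10m[48;2;40;15;10m [38;2;40;15;10m[48;2;23;14;22m▌[38;2;23;14;22m[48;2;22;13;21m🬎[38;2;23;14;22m[48;2;22;13;21m🬎[0m
[38;2;21;12;19m[48;2;20;11;18m🬎[38;2;21;12;19m[48;2;20;11;18m🬎[38;2;21;12;19m[48;2;20;11;18m🬎[38;2;146;54;36m[48;2;21;12;19m▐[38;2;40;15;10m[48;2;40;15;10m [38;2;40;15;10m[48;2;40;15;10m [38;2;40;15;10m[48;2;40;15;10m [38;2;40;15;10m[48;2;40;15;10m [38;2;40;15;10m[48;2;40;15;10m [38;2;40;15;10m[48;2;20;11;18m🬀[38;2;21;12;19m[48;2;20;11;18m🬎[38;2;21;12;19m[48;2;20;11;18m🬎[0m
[38;2;19;9;16m[48;2;18;8;15m🬎[38;2;19;9;16m[48;2;18;8;15m🬎[38;2;19;9;16m[48;2;18;8;15m🬎[38;2;19;9;16m[48;2;18;8;15m🬎[38;2;146;54;36m[48;2;40;15;10m▌[38;2;40;15;10m[48;2;40;15;10m [38;2;40;15;10m[48;2;40;15;10m [38;2;40;15;10m[48;2;40;15;10m [38;2;40;15;10m[48;2;18;8;15m🬎[38;2;19;9;16m[48;2;18;8;15m🬎[38;2;19;9;16m[48;2;18;8;15m🬎[38;2;19;9;16m[48;2;18;8;15m🬎[0m
[38;2;17;7;14m[48;2;16;6;12m🬂[38;2;17;7;14m[48;2;16;6;12m🬂[38;2;17;7;14m[48;2;16;6;12m🬂[38;2;17;7;14m[48;2;16;6;12m🬂[38;2;146;54;36m[48;2;30;11;11m🬀[38;2;40;15;10m[48;2;16;6;12m🬎[38;2;40;15;10m[48;2;16;6;12m🬂[38;2;17;7;14m[48;2;16;6;12m🬂[38;2;17;7;14m[48;2;16;6;12m🬂[38;2;17;7;14m[48;2;16;6;12m🬂[38;2;17;7;14m[48;2;16;6;12m🬂[38;2;17;7;14m[48;2;16;6;12m🬂[0m
</frame>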